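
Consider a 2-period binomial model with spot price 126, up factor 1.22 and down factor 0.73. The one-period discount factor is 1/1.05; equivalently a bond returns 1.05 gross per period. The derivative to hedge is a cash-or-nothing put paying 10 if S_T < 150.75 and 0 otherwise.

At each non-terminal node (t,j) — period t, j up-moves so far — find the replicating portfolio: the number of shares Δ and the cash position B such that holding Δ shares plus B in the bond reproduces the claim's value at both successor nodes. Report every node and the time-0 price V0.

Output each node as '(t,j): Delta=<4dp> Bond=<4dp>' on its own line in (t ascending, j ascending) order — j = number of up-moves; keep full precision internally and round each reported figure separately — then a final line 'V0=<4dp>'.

No-arbitrage ⇒ martingale measure with p* = (R−d)/(u−d) = 0.6531.
Payoff layer (t=2): V(2,0)=10.0000, V(2,1)=10.0000, V(2,2)=0.0000
  t=1,j=0: stock 91.9800 → up 112.2156 (V=10.0000), down 67.1454 (V=10.0000). Price 9.5238; hedge Δ=0.0000, bond B=9.5238.
  t=1,j=1: stock 153.7200 → up 187.5384 (V=0.0000), down 112.2156 (V=10.0000). Price 3.3042; hedge Δ=-0.1328, bond B=23.7123.
  t=0,j=0: stock 126.0000 → up 153.7200 (V=3.3042), down 91.9800 (V=9.5238). Price 5.2019; hedge Δ=-0.1007, bond B=17.8950.
Check: Δ(0,0)·S0 + B(0,0) = 5.2019 = V0.

(0,0): Delta=-0.1007 Bond=17.8950
(1,0): Delta=0.0000 Bond=9.5238
(1,1): Delta=-0.1328 Bond=23.7123
V0=5.2019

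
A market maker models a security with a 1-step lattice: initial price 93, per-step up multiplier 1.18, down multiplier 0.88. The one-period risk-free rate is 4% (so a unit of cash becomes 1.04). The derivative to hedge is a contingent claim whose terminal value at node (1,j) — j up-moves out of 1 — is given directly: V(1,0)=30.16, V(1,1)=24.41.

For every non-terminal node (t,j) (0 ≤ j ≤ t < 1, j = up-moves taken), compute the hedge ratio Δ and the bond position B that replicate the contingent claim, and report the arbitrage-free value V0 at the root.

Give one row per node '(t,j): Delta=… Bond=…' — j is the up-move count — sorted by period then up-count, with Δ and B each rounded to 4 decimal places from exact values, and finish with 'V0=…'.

Since d<R<u, set p* = (R−d)/(u−d) = 0.5333; price each node as the discounted p*-expectation of its children.
Terminal values V(1,·): V(1,0)=30.1600, V(1,1)=24.4100
Node (0,0) S=93.0000: V=(p*·24.4100+(1−p*)·30.1600)/1.04=26.0513; Δ=(24.4100−30.1600)/(109.7400−81.8400)=-0.2061; B=V−Δ·S=45.2179
Self-financing check: at every node Δ·S+B equals the discounted successor values.

(0,0): Delta=-0.2061 Bond=45.2179
V0=26.0513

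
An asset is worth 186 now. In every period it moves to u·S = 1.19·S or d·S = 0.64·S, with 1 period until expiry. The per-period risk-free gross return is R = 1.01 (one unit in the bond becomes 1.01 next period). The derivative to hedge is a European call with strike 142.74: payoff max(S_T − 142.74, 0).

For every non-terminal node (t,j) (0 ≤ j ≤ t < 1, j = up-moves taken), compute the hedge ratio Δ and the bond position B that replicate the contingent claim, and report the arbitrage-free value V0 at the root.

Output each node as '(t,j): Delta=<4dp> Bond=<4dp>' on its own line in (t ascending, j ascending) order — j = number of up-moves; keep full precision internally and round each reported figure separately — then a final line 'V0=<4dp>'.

(0,0): Delta=0.7683 Bond=-90.5563
V0=52.3528

Since d<R<u, set p* = (R−d)/(u−d) = 0.6727; price each node as the discounted p*-expectation of its children.
At expiry t=1: V(1,0)=0.0000, V(1,1)=78.6000
Node (0,0) S=186.0000: V=(p*·78.6000+(1−p*)·0.0000)/1.01=52.3528; Δ=(78.6000−0.0000)/(221.3400−119.0400)=0.7683; B=V−Δ·S=-90.5563
Self-financing check: at every node Δ·S+B equals the discounted successor values.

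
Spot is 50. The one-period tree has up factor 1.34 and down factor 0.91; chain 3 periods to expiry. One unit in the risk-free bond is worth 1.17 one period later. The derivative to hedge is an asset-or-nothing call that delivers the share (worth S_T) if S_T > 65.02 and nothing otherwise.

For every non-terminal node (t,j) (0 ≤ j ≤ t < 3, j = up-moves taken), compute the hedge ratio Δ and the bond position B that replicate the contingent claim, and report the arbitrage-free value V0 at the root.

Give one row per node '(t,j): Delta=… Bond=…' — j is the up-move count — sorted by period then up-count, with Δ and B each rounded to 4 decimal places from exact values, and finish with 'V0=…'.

Since d<R<u, set p* = (R−d)/(u−d) = 0.6047; price each node as the discounted p*-expectation of its children.
Terminal values V(3,·): V(3,0)=0.0000, V(3,1)=0.0000, V(3,2)=81.6998, V(3,3)=120.3052
(2,0): S=41.4050. Δ = (V_up−V_dn)/(S_up−S_dn) = (0.0000−0.0000)/(55.4827−37.6786) = 0.0000. V = [p*·0.0000 + (1−p*)·0.0000]/1.17 = 0.0000. B = V − Δ·S = 0.0000.
(2,1): S=60.9700. Δ = (V_up−V_dn)/(S_up−S_dn) = (81.6998−0.0000)/(81.6998−55.4827) = 3.1163. V = [p*·81.6998 + (1−p*)·0.0000]/1.17 = 42.2221. B = V − Δ·S = -147.7774.
(2,2): S=89.7800. Δ = (V_up−V_dn)/(S_up−S_dn) = (120.3052−81.6998)/(120.3052−81.6998) = 1.0000. V = [p*·120.3052 + (1−p*)·81.6998]/1.17 = 89.7800. B = V − Δ·S = 0.0000.
(1,0): S=45.5000. Δ = (V_up−V_dn)/(S_up−S_dn) = (42.2221−0.0000)/(60.9700−41.4050) = 2.1580. V = [p*·42.2221 + (1−p*)·0.0000]/1.17 = 21.8202. B = V − Δ·S = -76.3708.
(1,1): S=67.0000. Δ = (V_up−V_dn)/(S_up−S_dn) = (89.7800−42.2221)/(89.7800−60.9700) = 1.6507. V = [p*·89.7800 + (1−p*)·42.2221]/1.17 = 60.6650. B = V − Δ·S = -49.9347.
(0,0): S=50.0000. Δ = (V_up−V_dn)/(S_up−S_dn) = (60.6650−21.8202)/(67.0000−45.5000) = 1.8067. V = [p*·60.6650 + (1−p*)·21.8202]/1.17 = 38.7246. B = V − Δ·S = -51.6121.
Self-financing check: at every node Δ·S+B equals the discounted successor values.

(0,0): Delta=1.8067 Bond=-51.6121
(1,0): Delta=2.1580 Bond=-76.3708
(1,1): Delta=1.6507 Bond=-49.9347
(2,0): Delta=0.0000 Bond=0.0000
(2,1): Delta=3.1163 Bond=-147.7774
(2,2): Delta=1.0000 Bond=0.0000
V0=38.7246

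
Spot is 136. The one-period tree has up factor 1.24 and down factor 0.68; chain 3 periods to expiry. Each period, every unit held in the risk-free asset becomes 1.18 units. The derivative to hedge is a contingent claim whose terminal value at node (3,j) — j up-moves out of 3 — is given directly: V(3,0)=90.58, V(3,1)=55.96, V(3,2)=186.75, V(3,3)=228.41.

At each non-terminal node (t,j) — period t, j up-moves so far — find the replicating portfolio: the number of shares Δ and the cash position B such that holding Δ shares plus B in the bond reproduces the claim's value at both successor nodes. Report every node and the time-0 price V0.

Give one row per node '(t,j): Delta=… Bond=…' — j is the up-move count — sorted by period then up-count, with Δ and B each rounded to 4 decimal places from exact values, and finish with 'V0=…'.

Under the risk-neutral measure, an up-move has probability p* = (R−d)/(u−d) = 0.8929 and values discount at R = 1.18.
At expiry t=3: V(3,0)=90.5800, V(3,1)=55.9600, V(3,2)=186.7500, V(3,3)=228.4100
Node (2,0) S=62.8864: V=(p*·55.9600+(1−p*)·90.5800)/1.18=50.5672; Δ=(55.9600−90.5800)/(77.9791−42.7628)=-0.9831; B=V−Δ·S=112.3886
Node (2,1) S=114.6752: V=(p*·186.7500+(1−p*)·55.9600)/1.18=146.3871; Δ=(186.7500−55.9600)/(142.1972−77.9791)=2.0367; B=V−Δ·S=-87.1665
Node (2,2) S=209.1136: V=(p*·228.4100+(1−p*)·186.7500)/1.18=189.7851; Δ=(228.4100−186.7500)/(259.3009−142.1972)=0.3558; B=V−Δ·S=115.3923
Node (1,0) S=92.4800: V=(p*·146.3871+(1−p*)·50.5672)/1.18=115.3565; Δ=(146.3871−50.5672)/(114.6752−62.8864)=1.8502; B=V−Δ·S=-55.7505
Node (1,1) S=168.6400: V=(p*·189.7851+(1−p*)·146.3871)/1.18=156.8943; Δ=(189.7851−146.3871)/(209.1136−114.6752)=0.4595; B=V−Δ·S=79.3979
Node (0,0) S=136.0000: V=(p*·156.8943+(1−p*)·115.3565)/1.18=129.1897; Δ=(156.8943−115.3565)/(168.6400−92.4800)=0.5454; B=V−Δ·S=55.0150
The time-0 hedge costs 129.1897, which is the no-arbitrage price.

(0,0): Delta=0.5454 Bond=55.0150
(1,0): Delta=1.8502 Bond=-55.7505
(1,1): Delta=0.4595 Bond=79.3979
(2,0): Delta=-0.9831 Bond=112.3886
(2,1): Delta=2.0367 Bond=-87.1665
(2,2): Delta=0.3558 Bond=115.3923
V0=129.1897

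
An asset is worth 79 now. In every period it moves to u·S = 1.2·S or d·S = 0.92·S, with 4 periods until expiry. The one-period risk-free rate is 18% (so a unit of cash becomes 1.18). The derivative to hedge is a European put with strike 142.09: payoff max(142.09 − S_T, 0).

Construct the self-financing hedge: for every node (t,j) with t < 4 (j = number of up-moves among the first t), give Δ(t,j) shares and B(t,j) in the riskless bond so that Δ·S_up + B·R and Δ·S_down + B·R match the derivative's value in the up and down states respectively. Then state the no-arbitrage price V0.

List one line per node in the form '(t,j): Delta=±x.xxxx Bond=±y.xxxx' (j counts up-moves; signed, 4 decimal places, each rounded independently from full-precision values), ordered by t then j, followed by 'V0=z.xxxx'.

Since d<R<u, set p* = (R−d)/(u−d) = 0.9286; price each node as the discounted p*-expectation of its children.
At expiry t=4: V(4,0)=85.4950, V(4,1)=68.2704, V(4,2)=45.8035, V(4,3)=16.4990, V(4,4)=0.0000
(3,0): S=61.5164. Δ = (V_up−V_dn)/(S_up−S_dn) = (68.2704−85.4950)/(73.8196−56.5950) = -1.0000. V = [p*·68.2704 + (1−p*)·85.4950]/1.18 = 58.8989. B = V − Δ·S = 120.4153.
(3,1): S=80.2387. Δ = (V_up−V_dn)/(S_up−S_dn) = (45.8035−68.2704)/(96.2865−73.8196) = -1.0000. V = [p*·45.8035 + (1−p*)·68.2704]/1.18 = 40.1765. B = V − Δ·S = 120.4153.
(3,2): S=104.6592. Δ = (V_up−V_dn)/(S_up−S_dn) = (16.4990−45.8035)/(125.5910−96.2865) = -1.0000. V = [p*·16.4990 + (1−p*)·45.8035]/1.18 = 15.7561. B = V − Δ·S = 120.4153.
(3,3): S=136.5120. Δ = (V_up−V_dn)/(S_up−S_dn) = (0.0000−16.4990)/(163.8144−125.5910) = -0.4316. V = [p*·0.0000 + (1−p*)·16.4990]/1.18 = 0.9987. B = V − Δ·S = 59.9236.
(2,0): S=66.8656. Δ = (V_up−V_dn)/(S_up−S_dn) = (40.1765−58.8989)/(80.2387−61.5164) = -1.0000. V = [p*·40.1765 + (1−p*)·58.8989]/1.18 = 35.1812. B = V − Δ·S = 102.0468.
(2,1): S=87.2160. Δ = (V_up−V_dn)/(S_up−S_dn) = (15.7561−40.1765)/(104.6592−80.2387) = -1.0000. V = [p*·15.7561 + (1−p*)·40.1765]/1.18 = 14.8308. B = V − Δ·S = 102.0468.
(2,2): S=113.7600. Δ = (V_up−V_dn)/(S_up−S_dn) = (0.9987−15.7561)/(136.5120−104.6592) = -0.4633. V = [p*·0.9987 + (1−p*)·15.7561]/1.18 = 1.7397. B = V − Δ·S = 54.4444.
(1,0): S=72.6800. Δ = (V_up−V_dn)/(S_up−S_dn) = (14.8308−35.1812)/(87.2160−66.8656) = -1.0000. V = [p*·14.8308 + (1−p*)·35.1812]/1.18 = 13.8004. B = V − Δ·S = 86.4804.
(1,1): S=94.8000. Δ = (V_up−V_dn)/(S_up−S_dn) = (1.7397−14.8308)/(113.7600−87.2160) = -0.4932. V = [p*·1.7397 + (1−p*)·14.8308]/1.18 = 2.2667. B = V − Δ·S = 49.0208.
(0,0): S=79.0000. Δ = (V_up−V_dn)/(S_up−S_dn) = (2.2667−13.8004)/(94.8000−72.6800) = -0.5214. V = [p*·2.2667 + (1−p*)·13.8004]/1.18 = 2.6191. B = V − Δ·S = 43.8106.
Each (Δ,B) replicates both successor values, so the strategy is self-financing and V0 is arbitrage-free.

(0,0): Delta=-0.5214 Bond=43.8106
(1,0): Delta=-1.0000 Bond=86.4804
(1,1): Delta=-0.4932 Bond=49.0208
(2,0): Delta=-1.0000 Bond=102.0468
(2,1): Delta=-1.0000 Bond=102.0468
(2,2): Delta=-0.4633 Bond=54.4444
(3,0): Delta=-1.0000 Bond=120.4153
(3,1): Delta=-1.0000 Bond=120.4153
(3,2): Delta=-1.0000 Bond=120.4153
(3,3): Delta=-0.4316 Bond=59.9236
V0=2.6191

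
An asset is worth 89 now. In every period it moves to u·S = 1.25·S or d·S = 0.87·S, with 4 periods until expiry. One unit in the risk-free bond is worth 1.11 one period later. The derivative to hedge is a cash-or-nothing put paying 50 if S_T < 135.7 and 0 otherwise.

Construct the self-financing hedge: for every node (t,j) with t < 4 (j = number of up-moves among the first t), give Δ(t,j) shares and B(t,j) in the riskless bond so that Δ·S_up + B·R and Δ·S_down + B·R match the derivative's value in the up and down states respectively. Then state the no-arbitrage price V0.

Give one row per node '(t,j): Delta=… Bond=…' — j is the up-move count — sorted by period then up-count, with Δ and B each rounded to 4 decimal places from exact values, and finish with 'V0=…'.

Under the risk-neutral measure, an up-move has probability p* = (R−d)/(u−d) = 0.6316 and values discount at R = 1.11.
Payoff layer (t=4): V(4,0)=50.0000, V(4,1)=50.0000, V(4,2)=50.0000, V(4,3)=0.0000, V(4,4)=0.0000
(3,0): S=58.6068. Δ = (V_up−V_dn)/(S_up−S_dn) = (50.0000−50.0000)/(73.2585−50.9879) = 0.0000. V = [p*·50.0000 + (1−p*)·50.0000]/1.11 = 45.0450. B = V − Δ·S = 45.0450.
(3,1): S=84.2051. Δ = (V_up−V_dn)/(S_up−S_dn) = (50.0000−50.0000)/(105.2564−73.2585) = 0.0000. V = [p*·50.0000 + (1−p*)·50.0000]/1.11 = 45.0450. B = V − Δ·S = 45.0450.
(3,2): S=120.9844. Δ = (V_up−V_dn)/(S_up−S_dn) = (0.0000−50.0000)/(151.2305−105.2564) = -1.0876. V = [p*·0.0000 + (1−p*)·50.0000]/1.11 = 16.5955. B = V − Δ·S = 148.1745.
(3,3): S=173.8281. Δ = (V_up−V_dn)/(S_up−S_dn) = (0.0000−0.0000)/(217.2852−151.2305) = 0.0000. V = [p*·0.0000 + (1−p*)·0.0000]/1.11 = 0.0000. B = V − Δ·S = 0.0000.
(2,0): S=67.3641. Δ = (V_up−V_dn)/(S_up−S_dn) = (45.0450−45.0450)/(84.2051−58.6068) = 0.0000. V = [p*·45.0450 + (1−p*)·45.0450]/1.11 = 40.5811. B = V − Δ·S = 40.5811.
(2,1): S=96.7875. Δ = (V_up−V_dn)/(S_up−S_dn) = (16.5955−45.0450)/(120.9844−84.2051) = -0.7735. V = [p*·16.5955 + (1−p*)·45.0450]/1.11 = 24.3936. B = V − Δ·S = 99.2607.
(2,2): S=139.0625. Δ = (V_up−V_dn)/(S_up−S_dn) = (0.0000−16.5955)/(173.8281−120.9844) = -0.3140. V = [p*·0.0000 + (1−p*)·16.5955]/1.11 = 5.5082. B = V − Δ·S = 49.1807.
(1,0): S=77.4300. Δ = (V_up−V_dn)/(S_up−S_dn) = (24.3936−40.5811)/(96.7875−67.3641) = -0.5502. V = [p*·24.3936 + (1−p*)·40.5811]/1.11 = 27.3491. B = V − Δ·S = 69.9477.
(1,1): S=111.2500. Δ = (V_up−V_dn)/(S_up−S_dn) = (5.5082−24.3936)/(139.0625−96.7875) = -0.4467. V = [p*·5.5082 + (1−p*)·24.3936]/1.11 = 11.2306. B = V − Δ·S = 60.9291.
(0,0): S=89.0000. Δ = (V_up−V_dn)/(S_up−S_dn) = (11.2306−27.3491)/(111.2500−77.4300) = -0.4766. V = [p*·11.2306 + (1−p*)·27.3491]/1.11 = 15.4676. B = V − Δ·S = 57.8844.
Root portfolio cost Δ·89+B reproduces V0=15.4676.

(0,0): Delta=-0.4766 Bond=57.8844
(1,0): Delta=-0.5502 Bond=69.9477
(1,1): Delta=-0.4467 Bond=60.9291
(2,0): Delta=0.0000 Bond=40.5811
(2,1): Delta=-0.7735 Bond=99.2607
(2,2): Delta=-0.3140 Bond=49.1807
(3,0): Delta=0.0000 Bond=45.0450
(3,1): Delta=0.0000 Bond=45.0450
(3,2): Delta=-1.0876 Bond=148.1745
(3,3): Delta=0.0000 Bond=0.0000
V0=15.4676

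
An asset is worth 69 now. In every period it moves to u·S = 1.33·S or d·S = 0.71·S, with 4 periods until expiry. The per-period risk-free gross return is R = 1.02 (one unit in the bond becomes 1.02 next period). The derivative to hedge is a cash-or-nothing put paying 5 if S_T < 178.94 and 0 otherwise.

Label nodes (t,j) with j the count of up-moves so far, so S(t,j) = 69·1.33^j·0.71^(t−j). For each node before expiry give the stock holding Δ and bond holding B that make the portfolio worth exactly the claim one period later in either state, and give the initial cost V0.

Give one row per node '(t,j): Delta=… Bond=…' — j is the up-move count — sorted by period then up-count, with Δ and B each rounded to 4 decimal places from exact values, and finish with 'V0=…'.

The replicating-portfolio and risk-neutral prices coincide; use p* = (1.02−0.71)/(1.33−0.71) = 0.5000 for the latter.
At expiry t=4: V(4,0)=5.0000, V(4,1)=5.0000, V(4,2)=5.0000, V(4,3)=5.0000, V(4,4)=0.0000
  t=3,j=0: stock 24.6959 → up 32.8455 (V=5.0000), down 17.5341 (V=5.0000). Price 4.9020; hedge Δ=0.0000, bond B=4.9020.
  t=3,j=1: stock 46.2613 → up 61.5275 (V=5.0000), down 32.8455 (V=5.0000). Price 4.9020; hedge Δ=0.0000, bond B=4.9020.
  t=3,j=2: stock 86.6584 → up 115.2557 (V=5.0000), down 61.5275 (V=5.0000). Price 4.9020; hedge Δ=0.0000, bond B=4.9020.
  t=3,j=3: stock 162.3320 → up 215.9015 (V=0.0000), down 115.2557 (V=5.0000). Price 2.4510; hedge Δ=-0.0497, bond B=10.5155.
  t=2,j=0: stock 34.7829 → up 46.2613 (V=4.9020), down 24.6959 (V=4.9020). Price 4.8058; hedge Δ=0.0000, bond B=4.8058.
  t=2,j=1: stock 65.1567 → up 86.6584 (V=4.9020), down 46.2613 (V=4.9020). Price 4.8058; hedge Δ=0.0000, bond B=4.8058.
  t=2,j=2: stock 122.0541 → up 162.3320 (V=2.4510), down 86.6584 (V=4.9020). Price 3.6044; hedge Δ=-0.0324, bond B=7.5576.
  t=1,j=0: stock 48.9900 → up 65.1567 (V=4.8058), down 34.7829 (V=4.8058). Price 4.7116; hedge Δ=0.0000, bond B=4.7116.
  t=1,j=1: stock 91.7700 → up 122.0541 (V=3.6044), down 65.1567 (V=4.8058). Price 4.1227; hedge Δ=-0.0211, bond B=6.0605.
  t=0,j=0: stock 69.0000 → up 91.7700 (V=4.1227), down 48.9900 (V=4.7116). Price 4.3305; hedge Δ=-0.0138, bond B=5.2804.
Root portfolio cost Δ·69+B reproduces V0=4.3305.

(0,0): Delta=-0.0138 Bond=5.2804
(1,0): Delta=0.0000 Bond=4.7116
(1,1): Delta=-0.0211 Bond=6.0605
(2,0): Delta=0.0000 Bond=4.8058
(2,1): Delta=0.0000 Bond=4.8058
(2,2): Delta=-0.0324 Bond=7.5576
(3,0): Delta=0.0000 Bond=4.9020
(3,1): Delta=0.0000 Bond=4.9020
(3,2): Delta=0.0000 Bond=4.9020
(3,3): Delta=-0.0497 Bond=10.5155
V0=4.3305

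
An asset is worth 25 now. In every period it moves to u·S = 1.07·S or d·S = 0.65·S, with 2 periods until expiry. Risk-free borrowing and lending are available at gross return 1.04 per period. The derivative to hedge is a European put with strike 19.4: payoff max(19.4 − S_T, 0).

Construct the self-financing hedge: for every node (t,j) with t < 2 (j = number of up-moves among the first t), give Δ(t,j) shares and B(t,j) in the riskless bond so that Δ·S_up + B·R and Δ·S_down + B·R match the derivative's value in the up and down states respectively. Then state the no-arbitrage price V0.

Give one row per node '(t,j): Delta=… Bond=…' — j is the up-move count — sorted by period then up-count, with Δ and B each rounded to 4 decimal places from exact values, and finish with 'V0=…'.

(0,0): Delta=-0.2158 Bond=5.6829
(1,0): Delta=-1.0000 Bond=18.6538
(1,1): Delta=-0.1791 Bond=4.9299
V0=0.2885

No-arbitrage ⇒ martingale measure with p* = (R−d)/(u−d) = 0.9286.
At expiry t=2: V(2,0)=8.8375, V(2,1)=2.0125, V(2,2)=0.0000
Node (1,0) S=16.2500: V=(p*·2.0125+(1−p*)·8.8375)/1.04=2.4038; Δ=(2.0125−8.8375)/(17.3875−10.5625)=-1.0000; B=V−Δ·S=18.6538
Node (1,1) S=26.7500: V=(p*·0.0000+(1−p*)·2.0125)/1.04=0.1382; Δ=(0.0000−2.0125)/(28.6225−17.3875)=-0.1791; B=V−Δ·S=4.9299
Node (0,0) S=25.0000: V=(p*·0.1382+(1−p*)·2.4038)/1.04=0.2885; Δ=(0.1382−2.4038)/(26.7500−16.2500)=-0.2158; B=V−Δ·S=5.6829
Check: Δ(0,0)·S0 + B(0,0) = 0.2885 = V0.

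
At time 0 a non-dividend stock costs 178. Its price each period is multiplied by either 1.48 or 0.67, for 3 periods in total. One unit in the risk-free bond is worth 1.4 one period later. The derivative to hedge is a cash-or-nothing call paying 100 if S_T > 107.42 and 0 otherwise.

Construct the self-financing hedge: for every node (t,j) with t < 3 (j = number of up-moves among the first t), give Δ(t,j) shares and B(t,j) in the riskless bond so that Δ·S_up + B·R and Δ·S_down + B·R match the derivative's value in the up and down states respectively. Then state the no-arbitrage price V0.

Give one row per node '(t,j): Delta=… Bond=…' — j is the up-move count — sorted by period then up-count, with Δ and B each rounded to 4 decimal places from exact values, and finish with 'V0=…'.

Since d<R<u, set p* = (R−d)/(u−d) = 0.9012; price each node as the discounted p*-expectation of its children.
Terminal payoffs: V(3,0)=0.0000, V(3,1)=100.0000, V(3,2)=100.0000, V(3,3)=100.0000
Node (2,0) S=79.9042: V=(p*·100.0000+(1−p*)·0.0000)/1.4=64.3739; Δ=(100.0000−0.0000)/(118.2582−53.5358)=1.5451; B=V−Δ·S=-59.0829
Node (2,1) S=176.5048: V=(p*·100.0000+(1−p*)·100.0000)/1.4=71.4286; Δ=(100.0000−100.0000)/(261.2271−118.2582)=0.0000; B=V−Δ·S=71.4286
Node (2,2) S=389.8912: V=(p*·100.0000+(1−p*)·100.0000)/1.4=71.4286; Δ=(100.0000−100.0000)/(577.0390−261.2271)=0.0000; B=V−Δ·S=71.4286
Node (1,0) S=119.2600: V=(p*·71.4286+(1−p*)·64.3739)/1.4=50.5227; Δ=(71.4286−64.3739)/(176.5048−79.9042)=0.0730; B=V−Δ·S=41.8133
Node (1,1) S=263.4400: V=(p*·71.4286+(1−p*)·71.4286)/1.4=51.0204; Δ=(71.4286−71.4286)/(389.8912−176.5048)=0.0000; B=V−Δ·S=51.0204
Node (0,0) S=178.0000: V=(p*·51.0204+(1−p*)·50.5227)/1.4=36.4080; Δ=(51.0204−50.5227)/(263.4400−119.2600)=0.0035; B=V−Δ·S=35.7936
Root portfolio cost Δ·178+B reproduces V0=36.4080.

(0,0): Delta=0.0035 Bond=35.7936
(1,0): Delta=0.0730 Bond=41.8133
(1,1): Delta=0.0000 Bond=51.0204
(2,0): Delta=1.5451 Bond=-59.0829
(2,1): Delta=0.0000 Bond=71.4286
(2,2): Delta=0.0000 Bond=71.4286
V0=36.4080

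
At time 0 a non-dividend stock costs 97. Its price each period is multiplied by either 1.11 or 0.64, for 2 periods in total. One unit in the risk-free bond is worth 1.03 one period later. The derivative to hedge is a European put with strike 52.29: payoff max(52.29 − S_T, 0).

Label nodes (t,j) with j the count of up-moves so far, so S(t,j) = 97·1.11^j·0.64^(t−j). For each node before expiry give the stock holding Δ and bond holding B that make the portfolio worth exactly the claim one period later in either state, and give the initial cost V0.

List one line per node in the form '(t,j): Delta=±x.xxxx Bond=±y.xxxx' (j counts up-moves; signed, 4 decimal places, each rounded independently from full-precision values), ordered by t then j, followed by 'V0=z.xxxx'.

(0,0): Delta=-0.0455 Bond=4.7587
(1,0): Delta=-0.4304 Bond=28.7963
(1,1): Delta=0.0000 Bond=0.0000
V0=0.3430

Risk-neutral probability p* = (R−d)/(u−d) = (1.03−0.64)/(1.11−0.64) = 0.8298.
Payoff layer (t=2): V(2,0)=12.5588, V(2,1)=0.0000, V(2,2)=0.0000
Node (1,0) S=62.0800: V=(p*·0.0000+(1−p*)·12.5588)/1.03=2.0754; Δ=(0.0000−12.5588)/(68.9088−39.7312)=-0.4304; B=V−Δ·S=28.7963
Node (1,1) S=107.6700: V=(p*·0.0000+(1−p*)·0.0000)/1.03=0.0000; Δ=(0.0000−0.0000)/(119.5137−68.9088)=0.0000; B=V−Δ·S=0.0000
Node (0,0) S=97.0000: V=(p*·0.0000+(1−p*)·2.0754)/1.03=0.3430; Δ=(0.0000−2.0754)/(107.6700−62.0800)=-0.0455; B=V−Δ·S=4.7587
Check: Δ(0,0)·S0 + B(0,0) = 0.3430 = V0.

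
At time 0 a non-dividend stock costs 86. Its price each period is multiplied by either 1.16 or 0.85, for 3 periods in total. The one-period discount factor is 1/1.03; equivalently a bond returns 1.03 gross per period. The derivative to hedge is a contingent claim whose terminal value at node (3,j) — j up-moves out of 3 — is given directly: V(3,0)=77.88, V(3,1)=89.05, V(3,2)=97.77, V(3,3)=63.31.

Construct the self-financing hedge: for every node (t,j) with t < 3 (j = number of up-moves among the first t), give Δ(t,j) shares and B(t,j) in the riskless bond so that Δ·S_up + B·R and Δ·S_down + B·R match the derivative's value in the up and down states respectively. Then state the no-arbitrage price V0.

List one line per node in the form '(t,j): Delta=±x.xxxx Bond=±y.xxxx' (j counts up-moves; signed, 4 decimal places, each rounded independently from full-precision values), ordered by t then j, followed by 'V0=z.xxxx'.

The replicating-portfolio and risk-neutral prices coincide; use p* = (1.03−0.85)/(1.16−0.85) = 0.5806 for the latter.
Payoff layer (t=3): V(3,0)=77.8800, V(3,1)=89.0500, V(3,2)=97.7700, V(3,3)=63.3100
Node (2,0) S=62.1350: V=(p*·89.0500+(1−p*)·77.8800)/1.03=81.9085; Δ=(89.0500−77.8800)/(72.0766−52.8147)=0.5799; B=V−Δ·S=45.8763
Node (2,1) S=84.7960: V=(p*·97.7700+(1−p*)·89.0500)/1.03=91.3721; Δ=(97.7700−89.0500)/(98.3634−72.0766)=0.3317; B=V−Δ·S=63.2430
Node (2,2) S=115.7216: V=(p*·63.3100+(1−p*)·97.7700)/1.03=75.4961; Δ=(63.3100−97.7700)/(134.2371−98.3634)=-0.9606; B=V−Δ·S=186.6574
Node (1,0) S=73.1000: V=(p*·91.3721+(1−p*)·81.9085)/1.03=84.8578; Δ=(91.3721−81.9085)/(84.7960−62.1350)=0.4176; B=V−Δ·S=54.3303
Node (1,1) S=99.7600: V=(p*·75.4961+(1−p*)·91.3721)/1.03=79.7609; Δ=(75.4961−91.3721)/(115.7216−84.7960)=-0.5134; B=V−Δ·S=130.9738
Node (0,0) S=86.0000: V=(p*·79.7609+(1−p*)·84.8578)/1.03=79.5129; Δ=(79.7609−84.8578)/(99.7600−73.1000)=-0.1912; B=V−Δ·S=95.9543
Self-financing check: at every node Δ·S+B equals the discounted successor values.

(0,0): Delta=-0.1912 Bond=95.9543
(1,0): Delta=0.4176 Bond=54.3303
(1,1): Delta=-0.5134 Bond=130.9738
(2,0): Delta=0.5799 Bond=45.8763
(2,1): Delta=0.3317 Bond=63.2430
(2,2): Delta=-0.9606 Bond=186.6574
V0=79.5129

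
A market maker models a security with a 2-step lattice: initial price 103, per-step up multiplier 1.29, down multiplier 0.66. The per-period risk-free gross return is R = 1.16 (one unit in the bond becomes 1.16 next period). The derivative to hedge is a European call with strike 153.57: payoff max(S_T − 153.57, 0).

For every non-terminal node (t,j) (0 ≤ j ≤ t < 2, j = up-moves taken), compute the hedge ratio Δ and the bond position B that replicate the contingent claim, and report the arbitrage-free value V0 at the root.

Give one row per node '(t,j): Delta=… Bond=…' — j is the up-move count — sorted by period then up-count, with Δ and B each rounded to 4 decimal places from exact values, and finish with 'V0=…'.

Risk-neutral probability p* = (R−d)/(u−d) = (1.16−0.66)/(1.29−0.66) = 0.7937.
Terminal payoffs: V(2,0)=0.0000, V(2,1)=0.0000, V(2,2)=17.8323
(1,0): S=67.9800. Δ = (V_up−V_dn)/(S_up−S_dn) = (0.0000−0.0000)/(87.6942−44.8668) = 0.0000. V = [p*·0.0000 + (1−p*)·0.0000]/1.16 = 0.0000. B = V − Δ·S = 0.0000.
(1,1): S=132.8700. Δ = (V_up−V_dn)/(S_up−S_dn) = (17.8323−0.0000)/(171.4023−87.6942) = 0.2130. V = [p*·17.8323 + (1−p*)·0.0000]/1.16 = 12.2005. B = V − Δ·S = -16.1047.
(0,0): S=103.0000. Δ = (V_up−V_dn)/(S_up−S_dn) = (12.2005−0.0000)/(132.8700−67.9800) = 0.1880. V = [p*·12.2005 + (1−p*)·0.0000]/1.16 = 8.3474. B = V − Δ·S = -11.0185.
Root portfolio cost Δ·103+B reproduces V0=8.3474.

(0,0): Delta=0.1880 Bond=-11.0185
(1,0): Delta=0.0000 Bond=0.0000
(1,1): Delta=0.2130 Bond=-16.1047
V0=8.3474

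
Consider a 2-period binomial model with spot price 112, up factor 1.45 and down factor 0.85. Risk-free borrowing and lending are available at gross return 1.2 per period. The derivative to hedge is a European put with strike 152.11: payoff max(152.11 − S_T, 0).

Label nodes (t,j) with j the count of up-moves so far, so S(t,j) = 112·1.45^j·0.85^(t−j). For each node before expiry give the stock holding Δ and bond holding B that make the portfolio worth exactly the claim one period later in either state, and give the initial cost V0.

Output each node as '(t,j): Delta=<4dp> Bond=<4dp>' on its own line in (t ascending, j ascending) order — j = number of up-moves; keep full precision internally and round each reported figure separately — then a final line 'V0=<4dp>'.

Since d<R<u, set p* = (R−d)/(u−d) = 0.5833; price each node as the discounted p*-expectation of its children.
Payoff layer (t=2): V(2,0)=71.1900, V(2,1)=14.0700, V(2,2)=0.0000
Node (1,0) S=95.2000: V=(p*·14.0700+(1−p*)·71.1900)/1.2=31.5583; Δ=(14.0700−71.1900)/(138.0400−80.9200)=-1.0000; B=V−Δ·S=126.7583
Node (1,1) S=162.4000: V=(p*·0.0000+(1−p*)·14.0700)/1.2=4.8854; Δ=(0.0000−14.0700)/(235.4800−138.0400)=-0.1444; B=V−Δ·S=28.3354
Node (0,0) S=112.0000: V=(p*·4.8854+(1−p*)·31.5583)/1.2=13.3326; Δ=(4.8854−31.5583)/(162.4000−95.2000)=-0.3969; B=V−Δ·S=57.7875
Root portfolio cost Δ·112+B reproduces V0=13.3326.

(0,0): Delta=-0.3969 Bond=57.7875
(1,0): Delta=-1.0000 Bond=126.7583
(1,1): Delta=-0.1444 Bond=28.3354
V0=13.3326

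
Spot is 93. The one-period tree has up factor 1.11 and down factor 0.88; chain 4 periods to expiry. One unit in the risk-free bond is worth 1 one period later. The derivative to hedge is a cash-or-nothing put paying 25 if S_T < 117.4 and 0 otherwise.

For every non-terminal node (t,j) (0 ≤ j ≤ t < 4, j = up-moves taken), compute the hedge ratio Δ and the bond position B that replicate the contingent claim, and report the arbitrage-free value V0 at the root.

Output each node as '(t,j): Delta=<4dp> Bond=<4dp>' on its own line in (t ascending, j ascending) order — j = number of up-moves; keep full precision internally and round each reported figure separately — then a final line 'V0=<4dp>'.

Since d<R<u, set p* = (R−d)/(u−d) = 0.5217; price each node as the discounted p*-expectation of its children.
At expiry t=4: V(4,0)=25.0000, V(4,1)=25.0000, V(4,2)=25.0000, V(4,3)=25.0000, V(4,4)=0.0000
(3,0): S=63.3769. Δ = (V_up−V_dn)/(S_up−S_dn) = (25.0000−25.0000)/(70.3484−55.7717) = 0.0000. V = [p*·25.0000 + (1−p*)·25.0000]/1 = 25.0000. B = V − Δ·S = 25.0000.
(3,1): S=79.9413. Δ = (V_up−V_dn)/(S_up−S_dn) = (25.0000−25.0000)/(88.7349−70.3484) = 0.0000. V = [p*·25.0000 + (1−p*)·25.0000]/1 = 25.0000. B = V − Δ·S = 25.0000.
(3,2): S=100.8351. Δ = (V_up−V_dn)/(S_up−S_dn) = (25.0000−25.0000)/(111.9269−88.7349) = 0.0000. V = [p*·25.0000 + (1−p*)·25.0000]/1 = 25.0000. B = V − Δ·S = 25.0000.
(3,3): S=127.1897. Δ = (V_up−V_dn)/(S_up−S_dn) = (0.0000−25.0000)/(141.1805−111.9269) = -0.8546. V = [p*·0.0000 + (1−p*)·25.0000]/1 = 11.9565. B = V − Δ·S = 120.6522.
(2,0): S=72.0192. Δ = (V_up−V_dn)/(S_up−S_dn) = (25.0000−25.0000)/(79.9413−63.3769) = 0.0000. V = [p*·25.0000 + (1−p*)·25.0000]/1 = 25.0000. B = V − Δ·S = 25.0000.
(2,1): S=90.8424. Δ = (V_up−V_dn)/(S_up−S_dn) = (25.0000−25.0000)/(100.8351−79.9413) = 0.0000. V = [p*·25.0000 + (1−p*)·25.0000]/1 = 25.0000. B = V − Δ·S = 25.0000.
(2,2): S=114.5853. Δ = (V_up−V_dn)/(S_up−S_dn) = (11.9565−25.0000)/(127.1897−100.8351) = -0.4949. V = [p*·11.9565 + (1−p*)·25.0000]/1 = 18.1947. B = V − Δ·S = 74.9055.
(1,0): S=81.8400. Δ = (V_up−V_dn)/(S_up−S_dn) = (25.0000−25.0000)/(90.8424−72.0192) = 0.0000. V = [p*·25.0000 + (1−p*)·25.0000]/1 = 25.0000. B = V − Δ·S = 25.0000.
(1,1): S=103.2300. Δ = (V_up−V_dn)/(S_up−S_dn) = (18.1947−25.0000)/(114.5853−90.8424) = -0.2866. V = [p*·18.1947 + (1−p*)·25.0000]/1 = 21.4494. B = V − Δ·S = 51.0376.
(0,0): S=93.0000. Δ = (V_up−V_dn)/(S_up−S_dn) = (21.4494−25.0000)/(103.2300−81.8400) = -0.1660. V = [p*·21.4494 + (1−p*)·25.0000]/1 = 23.1475. B = V − Δ·S = 38.5849.
Each (Δ,B) replicates both successor values, so the strategy is self-financing and V0 is arbitrage-free.

(0,0): Delta=-0.1660 Bond=38.5849
(1,0): Delta=0.0000 Bond=25.0000
(1,1): Delta=-0.2866 Bond=51.0376
(2,0): Delta=0.0000 Bond=25.0000
(2,1): Delta=0.0000 Bond=25.0000
(2,2): Delta=-0.4949 Bond=74.9055
(3,0): Delta=0.0000 Bond=25.0000
(3,1): Delta=0.0000 Bond=25.0000
(3,2): Delta=0.0000 Bond=25.0000
(3,3): Delta=-0.8546 Bond=120.6522
V0=23.1475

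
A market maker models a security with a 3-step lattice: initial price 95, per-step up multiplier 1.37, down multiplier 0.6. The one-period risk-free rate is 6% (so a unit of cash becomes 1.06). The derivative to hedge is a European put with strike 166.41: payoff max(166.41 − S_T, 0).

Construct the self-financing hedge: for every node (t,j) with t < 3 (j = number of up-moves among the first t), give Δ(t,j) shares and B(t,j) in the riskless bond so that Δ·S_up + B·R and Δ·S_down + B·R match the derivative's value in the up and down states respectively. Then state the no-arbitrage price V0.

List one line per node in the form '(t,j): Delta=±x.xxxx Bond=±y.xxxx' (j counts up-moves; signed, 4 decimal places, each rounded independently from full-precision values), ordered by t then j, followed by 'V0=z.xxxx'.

(0,0): Delta=-0.6619 Bond=121.5391
(1,0): Delta=-1.0000 Bond=148.1043
(1,1): Delta=-0.5621 Bond=115.8433
(2,0): Delta=-1.0000 Bond=156.9906
(2,1): Delta=-1.0000 Bond=156.9906
(2,2): Delta=-0.4328 Bond=99.7483
V0=58.6605

No-arbitrage ⇒ martingale measure with p* = (R−d)/(u−d) = 0.5974.
Payoff layer (t=3): V(3,0)=145.8900, V(3,1)=119.5560, V(3,2)=59.4267, V(3,3)=0.0000
  t=2,j=0: stock 34.2000 → up 46.8540 (V=119.5560), down 20.5200 (V=145.8900). Price 122.7906; hedge Δ=-1.0000, bond B=156.9906.
  t=2,j=1: stock 78.0900 → up 106.9833 (V=59.4267), down 46.8540 (V=119.5560). Price 78.9006; hedge Δ=-1.0000, bond B=156.9906.
  t=2,j=2: stock 178.3055 → up 244.2785 (V=0.0000), down 106.9833 (V=59.4267). Price 22.5708; hedge Δ=-0.4328, bond B=99.7483.
  t=1,j=0: stock 57.0000 → up 78.0900 (V=78.9006), down 34.2000 (V=122.7906). Price 91.1043; hedge Δ=-1.0000, bond B=148.1043.
  t=1,j=1: stock 130.1500 → up 178.3055 (V=22.5708), down 78.0900 (V=78.9006). Price 42.6877; hedge Δ=-0.5621, bond B=115.8433.
  t=0,j=0: stock 95.0000 → up 130.1500 (V=42.6877), down 57.0000 (V=91.1043). Price 58.6605; hedge Δ=-0.6619, bond B=121.5391.
Check: Δ(0,0)·S0 + B(0,0) = 58.6605 = V0.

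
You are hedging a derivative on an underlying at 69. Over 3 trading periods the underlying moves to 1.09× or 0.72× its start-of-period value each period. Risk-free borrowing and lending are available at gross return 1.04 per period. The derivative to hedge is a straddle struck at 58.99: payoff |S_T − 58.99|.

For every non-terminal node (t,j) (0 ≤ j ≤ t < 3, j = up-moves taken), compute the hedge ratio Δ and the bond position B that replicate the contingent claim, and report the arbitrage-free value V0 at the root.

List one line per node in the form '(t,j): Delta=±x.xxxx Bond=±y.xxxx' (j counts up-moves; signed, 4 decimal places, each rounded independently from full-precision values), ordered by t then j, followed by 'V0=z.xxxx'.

(0,0): Delta=0.6439 Bond=-26.0384
(1,0): Delta=-0.9969 Bond=54.4312
(1,1): Delta=0.8132 Bond=-39.8161
(2,0): Delta=-1.0000 Bond=56.7212
(2,1): Delta=-0.9965 Bond=56.5909
(2,2): Delta=1.0000 Bond=-56.7212
V0=18.3889

Risk-neutral probability p* = (R−d)/(u−d) = (1.04−0.72)/(1.09−0.72) = 0.8649.
Payoff layer (t=3): V(3,0)=33.2359, V(3,1)=20.0011, V(3,2)=0.0348, V(3,3)=30.3670
Node (2,0) S=35.7696: V=(p*·20.0011+(1−p*)·33.2359)/1.04=20.9516; Δ=(20.0011−33.2359)/(38.9889−25.7541)=-1.0000; B=V−Δ·S=56.7212
Node (2,1) S=54.1512: V=(p*·0.0348+(1−p*)·20.0011)/1.04=2.6278; Δ=(0.0348−20.0011)/(59.0248−38.9889)=-0.9965; B=V−Δ·S=56.5909
Node (2,2) S=81.9789: V=(p*·30.3670+(1−p*)·0.0348)/1.04=25.2577; Δ=(30.3670−0.0348)/(89.3570−59.0248)=1.0000; B=V−Δ·S=-56.7212
Node (1,0) S=49.6800: V=(p*·2.6278+(1−p*)·20.9516)/1.04=4.9077; Δ=(2.6278−20.9516)/(54.1512−35.7696)=-0.9969; B=V−Δ·S=54.4312
Node (1,1) S=75.2100: V=(p*·25.2577+(1−p*)·2.6278)/1.04=21.3458; Δ=(25.2577−2.6278)/(81.9789−54.1512)=0.8132; B=V−Δ·S=-39.8161
Node (0,0) S=69.0000: V=(p*·21.3458+(1−p*)·4.9077)/1.04=18.3889; Δ=(21.3458−4.9077)/(75.2100−49.6800)=0.6439; B=V−Δ·S=-26.0384
Check: Δ(0,0)·S0 + B(0,0) = 18.3889 = V0.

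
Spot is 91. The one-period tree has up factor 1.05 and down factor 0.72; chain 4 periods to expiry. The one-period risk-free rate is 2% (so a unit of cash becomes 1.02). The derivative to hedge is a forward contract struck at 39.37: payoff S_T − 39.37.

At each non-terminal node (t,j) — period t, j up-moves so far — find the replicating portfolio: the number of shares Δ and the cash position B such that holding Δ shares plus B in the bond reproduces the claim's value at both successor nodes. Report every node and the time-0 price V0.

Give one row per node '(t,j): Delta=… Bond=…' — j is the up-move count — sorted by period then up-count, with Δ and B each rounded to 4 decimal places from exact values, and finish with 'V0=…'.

(0,0): Delta=1.0000 Bond=-36.3718
(1,0): Delta=1.0000 Bond=-37.0992
(1,1): Delta=1.0000 Bond=-37.0992
(2,0): Delta=1.0000 Bond=-37.8412
(2,1): Delta=1.0000 Bond=-37.8412
(2,2): Delta=1.0000 Bond=-37.8412
(3,0): Delta=1.0000 Bond=-38.5980
(3,1): Delta=1.0000 Bond=-38.5980
(3,2): Delta=1.0000 Bond=-38.5980
(3,3): Delta=1.0000 Bond=-38.5980
V0=54.6282

Since d<R<u, set p* = (R−d)/(u−d) = 0.9091; price each node as the discounted p*-expectation of its children.
Payoff layer (t=4): V(4,0)=-14.9148, V(4,1)=-3.7062, V(4,2)=12.6398, V(4,3)=36.4776, V(4,4)=71.2411
(3,0): S=33.9656. Δ = (V_up−V_dn)/(S_up−S_dn) = (-3.7062−-14.9148)/(35.6638−24.4552) = 1.0000. V = [p*·-3.7062 + (1−p*)·-14.9148]/1.02 = -4.6325. B = V − Δ·S = -38.5980.
(3,1): S=49.5331. Δ = (V_up−V_dn)/(S_up−S_dn) = (12.6398−-3.7062)/(52.0098−35.6638) = 1.0000. V = [p*·12.6398 + (1−p*)·-3.7062]/1.02 = 10.9351. B = V − Δ·S = -38.5980.
(3,2): S=72.2358. Δ = (V_up−V_dn)/(S_up−S_dn) = (36.4776−12.6398)/(75.8476−52.0098) = 1.0000. V = [p*·36.4776 + (1−p*)·12.6398]/1.02 = 33.6378. B = V − Δ·S = -38.5980.
(3,3): S=105.3439. Δ = (V_up−V_dn)/(S_up−S_dn) = (71.2411−36.4776)/(110.6111−75.8476) = 1.0000. V = [p*·71.2411 + (1−p*)·36.4776]/1.02 = 66.7458. B = V − Δ·S = -38.5980.
(2,0): S=47.1744. Δ = (V_up−V_dn)/(S_up−S_dn) = (10.9351−-4.6325)/(49.5331−33.9656) = 1.0000. V = [p*·10.9351 + (1−p*)·-4.6325]/1.02 = 9.3332. B = V − Δ·S = -37.8412.
(2,1): S=68.7960. Δ = (V_up−V_dn)/(S_up−S_dn) = (33.6378−10.9351)/(72.2358−49.5331) = 1.0000. V = [p*·33.6378 + (1−p*)·10.9351]/1.02 = 30.9548. B = V − Δ·S = -37.8412.
(2,2): S=100.3275. Δ = (V_up−V_dn)/(S_up−S_dn) = (66.7458−33.6378)/(105.3439−72.2358) = 1.0000. V = [p*·66.7458 + (1−p*)·33.6378]/1.02 = 62.4863. B = V − Δ·S = -37.8412.
(1,0): S=65.5200. Δ = (V_up−V_dn)/(S_up−S_dn) = (30.9548−9.3332)/(68.7960−47.1744) = 1.0000. V = [p*·30.9548 + (1−p*)·9.3332]/1.02 = 28.4208. B = V − Δ·S = -37.0992.
(1,1): S=95.5500. Δ = (V_up−V_dn)/(S_up−S_dn) = (62.4863−30.9548)/(100.3275−68.7960) = 1.0000. V = [p*·62.4863 + (1−p*)·30.9548]/1.02 = 58.4508. B = V − Δ·S = -37.0992.
(0,0): S=91.0000. Δ = (V_up−V_dn)/(S_up−S_dn) = (58.4508−28.4208)/(95.5500−65.5200) = 1.0000. V = [p*·58.4508 + (1−p*)·28.4208]/1.02 = 54.6282. B = V − Δ·S = -36.3718.
Self-financing check: at every node Δ·S+B equals the discounted successor values.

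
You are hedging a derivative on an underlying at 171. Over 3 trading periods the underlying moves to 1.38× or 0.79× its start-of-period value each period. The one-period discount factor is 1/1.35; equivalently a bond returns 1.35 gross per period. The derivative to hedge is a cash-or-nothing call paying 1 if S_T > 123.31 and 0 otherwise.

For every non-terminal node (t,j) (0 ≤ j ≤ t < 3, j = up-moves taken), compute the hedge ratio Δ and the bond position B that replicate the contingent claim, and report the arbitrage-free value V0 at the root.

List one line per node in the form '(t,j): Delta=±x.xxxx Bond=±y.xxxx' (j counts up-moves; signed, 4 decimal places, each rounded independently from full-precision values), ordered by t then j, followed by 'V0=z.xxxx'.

(0,0): Delta=0.0000 Bond=0.4040
(1,0): Delta=0.0005 Bond=0.4834
(1,1): Delta=0.0000 Bond=0.5487
(2,0): Delta=0.0159 Bond=-0.9918
(2,1): Delta=0.0000 Bond=0.7407
(2,2): Delta=0.0000 Bond=0.7407
V0=0.4064

Risk-neutral probability p* = (R−d)/(u−d) = (1.35−0.79)/(1.38−0.79) = 0.9492.
Terminal payoffs: V(3,0)=0.0000, V(3,1)=1.0000, V(3,2)=1.0000, V(3,3)=1.0000
Node (2,0) S=106.7211: V=(p*·1.0000+(1−p*)·0.0000)/1.35=0.7031; Δ=(1.0000−0.0000)/(147.2751−84.3097)=0.0159; B=V−Δ·S=-0.9918
Node (2,1) S=186.4242: V=(p*·1.0000+(1−p*)·1.0000)/1.35=0.7407; Δ=(1.0000−1.0000)/(257.2654−147.2751)=0.0000; B=V−Δ·S=0.7407
Node (2,2) S=325.6524: V=(p*·1.0000+(1−p*)·1.0000)/1.35=0.7407; Δ=(1.0000−1.0000)/(449.4003−257.2654)=0.0000; B=V−Δ·S=0.7407
Node (1,0) S=135.0900: V=(p*·0.7407+(1−p*)·0.7031)/1.35=0.5473; Δ=(0.7407−0.7031)/(186.4242−106.7211)=0.0005; B=V−Δ·S=0.4834
Node (1,1) S=235.9800: V=(p*·0.7407+(1−p*)·0.7407)/1.35=0.5487; Δ=(0.7407−0.7407)/(325.6524−186.4242)=0.0000; B=V−Δ·S=0.5487
Node (0,0) S=171.0000: V=(p*·0.5487+(1−p*)·0.5473)/1.35=0.4064; Δ=(0.5487−0.5473)/(235.9800−135.0900)=0.0000; B=V−Δ·S=0.4040
Self-financing check: at every node Δ·S+B equals the discounted successor values.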